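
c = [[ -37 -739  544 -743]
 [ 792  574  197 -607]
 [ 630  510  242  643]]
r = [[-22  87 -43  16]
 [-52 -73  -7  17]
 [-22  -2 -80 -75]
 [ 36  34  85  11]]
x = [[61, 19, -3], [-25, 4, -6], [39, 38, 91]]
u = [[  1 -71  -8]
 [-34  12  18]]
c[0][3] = -743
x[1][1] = 4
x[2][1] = 38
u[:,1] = [-71, 12]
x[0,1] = 19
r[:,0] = [-22, -52, -22, 36]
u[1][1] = 12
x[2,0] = 39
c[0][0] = -37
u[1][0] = -34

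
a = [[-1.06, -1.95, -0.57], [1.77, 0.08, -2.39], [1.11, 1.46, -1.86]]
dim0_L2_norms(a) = [2.34, 2.44, 3.08]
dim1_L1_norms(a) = [3.58, 4.24, 4.43]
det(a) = -6.21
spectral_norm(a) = 3.88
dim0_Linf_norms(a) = [1.77, 1.95, 2.39]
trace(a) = -2.84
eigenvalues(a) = [(-1.02+2.58j), (-1.02-2.58j), (-0.81+0j)]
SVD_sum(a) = [[-0.56, -0.37, 0.69], [1.61, 1.07, -1.99], [1.47, 0.98, -1.82]] + [[-0.29, -1.69, -1.14], [-0.14, -0.83, -0.56], [0.05, 0.27, 0.18]] + [[-0.21,0.11,-0.11],[0.30,-0.16,0.16],[-0.41,0.22,-0.22]]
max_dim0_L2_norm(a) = 3.08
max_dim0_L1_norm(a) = 4.82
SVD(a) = [[-0.25,0.89,-0.38],[0.71,0.43,0.55],[0.65,-0.14,-0.74]] @ diag([3.8810723354833336, 2.3211585329316393, 0.6893479467907159]) @ [[0.58, 0.38, -0.72], [-0.14, -0.82, -0.55], [0.80, -0.42, 0.42]]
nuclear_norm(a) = 6.89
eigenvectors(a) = [[(-0.05-0.59j),  (-0.05+0.59j),  (0.82+0j)], [(-0.67+0j),  -0.67-0.00j,  (-0.25+0j)], [-0.35+0.29j,  (-0.35-0.29j),  (0.51+0j)]]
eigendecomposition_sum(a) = [[-0.38+0.77j, -1.15+0.19j, 0.03-1.14j], [0.84+0.51j, (0.09+1.33j), -1.29-0.15j], [(0.65-0.1j), 0.62+0.65j, -0.73+0.48j]] + [[-0.38-0.77j, -1.15-0.19j, (0.03+1.14j)], [(0.84-0.51j), 0.09-1.33j, (-1.29+0.15j)], [(0.65+0.1j), 0.62-0.65j, (-0.73-0.48j)]] + [[-0.31-0.00j,  (0.35-0j),  -0.63+0.00j], [0.10+0.00j,  (-0.11+0j),  0.19-0.00j], [-0.19-0.00j,  (0.22-0j),  (-0.39+0j)]]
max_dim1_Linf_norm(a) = 2.39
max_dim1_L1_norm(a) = 4.43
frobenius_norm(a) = 4.57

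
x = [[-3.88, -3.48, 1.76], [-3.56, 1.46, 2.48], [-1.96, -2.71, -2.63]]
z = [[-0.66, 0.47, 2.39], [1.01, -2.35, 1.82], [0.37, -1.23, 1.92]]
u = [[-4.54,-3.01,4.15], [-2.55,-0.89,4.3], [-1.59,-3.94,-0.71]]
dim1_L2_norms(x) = [5.5, 4.58, 4.25]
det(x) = 60.34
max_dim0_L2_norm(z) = 3.57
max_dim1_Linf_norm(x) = 3.88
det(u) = -17.93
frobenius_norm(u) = 9.55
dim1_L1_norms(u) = [11.7, 7.74, 6.24]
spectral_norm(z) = 4.07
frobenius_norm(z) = 4.64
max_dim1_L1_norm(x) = 9.12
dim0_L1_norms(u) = [8.68, 7.84, 9.16]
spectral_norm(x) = 6.53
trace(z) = -1.09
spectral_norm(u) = 8.64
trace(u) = -6.14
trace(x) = -5.05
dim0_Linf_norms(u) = [4.54, 3.94, 4.3]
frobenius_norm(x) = 8.33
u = z + x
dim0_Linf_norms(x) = [3.88, 3.48, 2.63]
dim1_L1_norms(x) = [9.12, 7.5, 7.3]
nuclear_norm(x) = 13.25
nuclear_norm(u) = 13.20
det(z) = 0.01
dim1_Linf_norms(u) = [4.54, 4.3, 3.94]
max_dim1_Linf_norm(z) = 2.39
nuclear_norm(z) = 6.31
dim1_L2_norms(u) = [6.85, 5.08, 4.31]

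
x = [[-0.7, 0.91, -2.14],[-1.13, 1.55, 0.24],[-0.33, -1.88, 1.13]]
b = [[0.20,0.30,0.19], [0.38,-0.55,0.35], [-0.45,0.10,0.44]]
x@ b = [[1.17, -0.92, -0.76], [0.26, -1.17, 0.43], [-1.29, 1.05, -0.22]]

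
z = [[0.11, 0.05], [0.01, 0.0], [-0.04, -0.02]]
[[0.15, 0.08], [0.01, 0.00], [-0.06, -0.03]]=z @ [[1.15, 0.39], [0.51, 0.65]]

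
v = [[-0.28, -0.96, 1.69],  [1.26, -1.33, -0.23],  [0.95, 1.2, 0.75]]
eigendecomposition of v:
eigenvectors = [[(-0.58+0j), 0.00-0.64j, 0.64j], [-0.18+0.00j, -0.66+0.00j, (-0.66-0j)], [(-0.79+0j), (0.13+0.38j), (0.13-0.38j)]]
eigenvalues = [(1.72+0j), (-1.29+1.35j), (-1.29-1.35j)]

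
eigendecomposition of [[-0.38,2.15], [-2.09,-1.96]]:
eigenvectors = [[(0.71+0j),  (0.71-0j)], [-0.26+0.65j,  -0.26-0.65j]]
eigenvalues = [(-1.17+1.97j), (-1.17-1.97j)]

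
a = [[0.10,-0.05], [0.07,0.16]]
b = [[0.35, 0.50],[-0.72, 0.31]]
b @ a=[[0.07, 0.06], [-0.05, 0.09]]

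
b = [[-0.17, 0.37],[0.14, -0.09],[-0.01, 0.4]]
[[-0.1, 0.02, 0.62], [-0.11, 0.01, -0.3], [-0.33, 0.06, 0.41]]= b @ [[-1.33, 0.18, -1.52],[-0.87, 0.15, 0.98]]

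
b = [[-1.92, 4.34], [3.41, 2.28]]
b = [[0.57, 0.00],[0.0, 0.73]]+[[-2.49, 4.34], [3.41, 1.55]]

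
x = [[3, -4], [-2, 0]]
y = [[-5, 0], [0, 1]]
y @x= [[-15, 20], [-2, 0]]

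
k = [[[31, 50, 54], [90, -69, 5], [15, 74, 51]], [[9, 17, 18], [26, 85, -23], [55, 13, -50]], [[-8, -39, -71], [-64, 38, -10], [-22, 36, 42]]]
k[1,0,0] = 9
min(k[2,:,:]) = -71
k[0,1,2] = 5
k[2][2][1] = 36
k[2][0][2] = -71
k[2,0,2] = -71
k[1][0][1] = 17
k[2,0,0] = -8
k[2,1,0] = -64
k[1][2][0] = 55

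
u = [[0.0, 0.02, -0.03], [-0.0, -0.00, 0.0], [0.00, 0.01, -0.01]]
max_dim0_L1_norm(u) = 0.04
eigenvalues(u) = [0.0, -0.01, -0.0]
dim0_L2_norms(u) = [0.0, 0.02, 0.03]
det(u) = 0.00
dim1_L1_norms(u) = [0.05, 0.0, 0.02]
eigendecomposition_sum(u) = [[0.00, -0.00, -0.00], [0.0, 0.00, 0.00], [0.0, 0.0, 0.0]] + [[-0.0, 0.03, -0.03], [-0.00, -0.0, -0.00], [-0.0, 0.01, -0.01]] + [[-0.0, -0.00, -0.00], [-0.00, -0.00, -0.00], [-0.00, -0.0, -0.0]]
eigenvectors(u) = [[1.00,0.95,1.0],[0.0,0.0,0.0],[0.00,0.32,0.00]]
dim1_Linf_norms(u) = [0.03, 0.0, 0.01]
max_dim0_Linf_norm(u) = 0.03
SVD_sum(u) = [[0.0, 0.02, -0.03], [0.0, 0.00, 0.0], [0.0, 0.01, -0.01]] + [[0.0, -0.0, -0.0],[0.0, 0.0, 0.0],[0.00, 0.00, 0.0]] + [[0.00,  0.00,  0.00], [-0.00,  0.0,  0.00], [0.0,  0.00,  0.0]]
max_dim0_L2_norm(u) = 0.03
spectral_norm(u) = 0.04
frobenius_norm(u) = 0.04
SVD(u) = [[0.93,0.36,0.00], [0.0,0.0,-1.0], [0.36,-0.93,0.0]] @ diag([0.03864328450540824, 0.002587771750768357, 0.0]) @ [[0.00, 0.58, -0.82], [0.0, -0.82, -0.58], [1.0, 0.00, 0.00]]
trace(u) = -0.01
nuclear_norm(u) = 0.04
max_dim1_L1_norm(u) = 0.05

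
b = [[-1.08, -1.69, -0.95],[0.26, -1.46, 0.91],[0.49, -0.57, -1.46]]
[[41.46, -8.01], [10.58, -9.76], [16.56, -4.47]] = b@[[-8.56, -2.22], [-14.18, 6.22], [-8.68, -0.11]]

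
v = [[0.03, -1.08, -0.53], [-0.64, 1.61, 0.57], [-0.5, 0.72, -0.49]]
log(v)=[[-0.81+2.64j, (-1.02+1.4j), (0.19+0.4j)], [(-0.66+0.86j), 0.26+0.76j, 0.38-0.67j], [0.30+0.32j, 0.59-0.90j, -0.30+2.89j]]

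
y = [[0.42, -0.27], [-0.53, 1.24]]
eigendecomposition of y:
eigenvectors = [[-0.88, 0.27], [-0.48, -0.96]]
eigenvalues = [0.27, 1.39]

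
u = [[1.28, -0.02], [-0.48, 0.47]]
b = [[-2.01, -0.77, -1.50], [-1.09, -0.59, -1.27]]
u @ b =[[-2.55,-0.97,-1.89],[0.45,0.09,0.12]]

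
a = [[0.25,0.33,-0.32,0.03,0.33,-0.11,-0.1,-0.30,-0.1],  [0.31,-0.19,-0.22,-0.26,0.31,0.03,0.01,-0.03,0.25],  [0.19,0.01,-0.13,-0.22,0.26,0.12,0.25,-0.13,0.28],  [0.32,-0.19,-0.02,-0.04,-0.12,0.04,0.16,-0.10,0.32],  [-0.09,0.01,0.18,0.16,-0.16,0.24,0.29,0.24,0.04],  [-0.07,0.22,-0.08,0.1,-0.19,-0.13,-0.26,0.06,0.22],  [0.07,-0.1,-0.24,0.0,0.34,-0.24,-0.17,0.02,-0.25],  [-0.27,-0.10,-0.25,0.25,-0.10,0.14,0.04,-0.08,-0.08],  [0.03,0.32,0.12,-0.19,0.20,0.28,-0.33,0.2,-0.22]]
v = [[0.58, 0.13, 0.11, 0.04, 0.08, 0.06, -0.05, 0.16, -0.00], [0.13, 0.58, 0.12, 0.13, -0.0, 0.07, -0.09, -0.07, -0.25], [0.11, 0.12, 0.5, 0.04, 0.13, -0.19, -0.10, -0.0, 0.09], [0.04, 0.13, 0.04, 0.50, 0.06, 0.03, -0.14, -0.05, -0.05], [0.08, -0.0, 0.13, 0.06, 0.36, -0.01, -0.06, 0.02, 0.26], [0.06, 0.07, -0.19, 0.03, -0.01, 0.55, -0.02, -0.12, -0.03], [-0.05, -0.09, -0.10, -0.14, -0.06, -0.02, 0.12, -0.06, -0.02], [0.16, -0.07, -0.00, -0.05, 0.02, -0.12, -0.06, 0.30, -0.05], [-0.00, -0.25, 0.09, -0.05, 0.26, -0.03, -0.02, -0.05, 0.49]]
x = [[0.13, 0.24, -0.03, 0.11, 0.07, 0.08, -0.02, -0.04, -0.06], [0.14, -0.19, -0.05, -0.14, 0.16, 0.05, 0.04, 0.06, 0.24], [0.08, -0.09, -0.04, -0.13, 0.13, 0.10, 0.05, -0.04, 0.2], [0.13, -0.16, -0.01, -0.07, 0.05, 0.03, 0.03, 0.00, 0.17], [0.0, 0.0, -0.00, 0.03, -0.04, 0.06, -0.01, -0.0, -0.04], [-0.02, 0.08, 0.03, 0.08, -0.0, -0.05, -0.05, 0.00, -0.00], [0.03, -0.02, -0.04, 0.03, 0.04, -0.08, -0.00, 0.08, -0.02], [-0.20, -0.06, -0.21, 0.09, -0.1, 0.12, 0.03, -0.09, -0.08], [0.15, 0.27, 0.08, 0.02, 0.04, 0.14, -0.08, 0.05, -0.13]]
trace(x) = -0.48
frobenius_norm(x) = 0.89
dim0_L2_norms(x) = [0.35, 0.46, 0.24, 0.26, 0.25, 0.26, 0.12, 0.15, 0.39]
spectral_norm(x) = 0.64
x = a @ v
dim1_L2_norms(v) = [0.64, 0.68, 0.59, 0.55, 0.48, 0.6, 0.25, 0.38, 0.62]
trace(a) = -0.87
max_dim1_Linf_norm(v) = 0.58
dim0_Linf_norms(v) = [0.58, 0.58, 0.5, 0.5, 0.36, 0.55, 0.14, 0.3, 0.49]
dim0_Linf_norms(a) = [0.32, 0.33, 0.32, 0.26, 0.34, 0.28, 0.33, 0.3, 0.32]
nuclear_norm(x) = 1.89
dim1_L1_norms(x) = [0.78, 1.07, 0.86, 0.65, 0.18, 0.31, 0.34, 0.98, 0.96]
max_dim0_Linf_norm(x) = 0.27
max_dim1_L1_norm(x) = 1.07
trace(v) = 3.98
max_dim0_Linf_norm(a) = 0.34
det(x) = 0.00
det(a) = -0.00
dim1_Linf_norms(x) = [0.24, 0.24, 0.2, 0.17, 0.06, 0.08, 0.08, 0.21, 0.27]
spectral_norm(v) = 0.94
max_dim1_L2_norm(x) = 0.41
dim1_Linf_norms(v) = [0.58, 0.58, 0.5, 0.5, 0.36, 0.55, 0.14, 0.3, 0.49]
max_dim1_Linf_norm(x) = 0.27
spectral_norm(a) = 1.05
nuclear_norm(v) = 3.98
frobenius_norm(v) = 1.64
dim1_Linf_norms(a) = [0.33, 0.31, 0.28, 0.32, 0.29, 0.26, 0.34, 0.27, 0.33]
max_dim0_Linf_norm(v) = 0.58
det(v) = 0.00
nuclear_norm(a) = 4.47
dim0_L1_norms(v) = [1.21, 1.44, 1.28, 1.04, 0.98, 1.08, 0.66, 0.83, 1.24]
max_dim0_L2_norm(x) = 0.46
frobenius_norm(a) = 1.77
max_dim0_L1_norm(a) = 2.01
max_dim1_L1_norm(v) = 1.44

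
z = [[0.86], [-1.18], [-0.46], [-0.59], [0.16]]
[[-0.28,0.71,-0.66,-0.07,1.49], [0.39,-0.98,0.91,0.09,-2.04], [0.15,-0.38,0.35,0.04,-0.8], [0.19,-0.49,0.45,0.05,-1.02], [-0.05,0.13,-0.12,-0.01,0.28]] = z @ [[-0.33, 0.83, -0.77, -0.08, 1.73]]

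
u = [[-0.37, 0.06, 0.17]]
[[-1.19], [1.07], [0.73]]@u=[[0.44, -0.07, -0.2],[-0.4, 0.06, 0.18],[-0.27, 0.04, 0.12]]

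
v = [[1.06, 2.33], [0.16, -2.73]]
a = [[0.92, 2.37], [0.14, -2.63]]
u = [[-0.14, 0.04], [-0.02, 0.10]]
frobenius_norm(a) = 3.66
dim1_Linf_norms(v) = [2.33, 2.73]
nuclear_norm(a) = 4.35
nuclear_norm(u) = 0.24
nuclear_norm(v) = 4.53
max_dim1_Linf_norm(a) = 2.63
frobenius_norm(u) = 0.18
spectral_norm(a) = 3.58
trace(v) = -1.67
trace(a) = -1.71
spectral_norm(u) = 0.16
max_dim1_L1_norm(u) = 0.18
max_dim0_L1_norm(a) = 5.0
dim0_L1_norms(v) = [1.22, 5.06]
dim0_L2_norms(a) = [0.93, 3.54]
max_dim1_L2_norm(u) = 0.15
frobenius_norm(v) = 3.75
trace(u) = -0.04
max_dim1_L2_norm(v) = 2.73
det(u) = -0.01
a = u + v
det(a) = -2.75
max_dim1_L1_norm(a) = 3.29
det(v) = -3.27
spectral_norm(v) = 3.64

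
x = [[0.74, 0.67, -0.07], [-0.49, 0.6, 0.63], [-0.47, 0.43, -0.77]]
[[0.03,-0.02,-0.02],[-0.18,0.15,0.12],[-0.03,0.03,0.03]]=x@ [[0.12, -0.1, -0.09], [-0.1, 0.09, 0.07], [-0.09, 0.07, 0.06]]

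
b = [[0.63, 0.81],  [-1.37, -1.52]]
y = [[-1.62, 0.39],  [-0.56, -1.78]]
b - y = [[2.25, 0.42], [-0.81, 0.26]]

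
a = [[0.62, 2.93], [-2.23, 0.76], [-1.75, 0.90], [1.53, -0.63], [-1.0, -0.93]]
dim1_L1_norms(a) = [3.55, 2.99, 2.65, 2.16, 1.93]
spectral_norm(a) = 3.61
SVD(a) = [[0.39, -0.84], [0.61, 0.27], [0.53, 0.14], [-0.44, -0.16], [0.05, 0.43]] @ diag([3.606620595635546, 3.1602670581989587]) @ [[-0.77, 0.64], [-0.64, -0.77]]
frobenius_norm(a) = 4.80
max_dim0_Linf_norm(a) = 2.93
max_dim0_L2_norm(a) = 3.43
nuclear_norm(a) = 6.77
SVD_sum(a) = [[-1.08, 0.90],[-1.68, 1.41],[-1.47, 1.23],[1.21, -1.01],[-0.13, 0.11]] + [[1.70, 2.03], [-0.55, -0.65], [-0.28, -0.33], [0.32, 0.38], [-0.87, -1.04]]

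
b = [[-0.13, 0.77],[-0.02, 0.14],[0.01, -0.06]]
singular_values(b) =[0.8, 0.0]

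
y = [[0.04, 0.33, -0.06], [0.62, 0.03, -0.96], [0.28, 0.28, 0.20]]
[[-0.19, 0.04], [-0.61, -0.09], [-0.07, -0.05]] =y @ [[-0.17, -0.27], [-0.46, 0.14], [0.51, -0.08]]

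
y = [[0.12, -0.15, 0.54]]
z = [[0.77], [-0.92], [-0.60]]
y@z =[[-0.09]]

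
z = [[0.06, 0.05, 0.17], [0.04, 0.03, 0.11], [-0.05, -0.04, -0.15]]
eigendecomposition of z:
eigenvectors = [[0.65, 0.79, -0.65], [0.43, 0.49, 0.76], [-0.63, -0.36, 0.01]]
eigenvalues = [-0.07, 0.01, -0.0]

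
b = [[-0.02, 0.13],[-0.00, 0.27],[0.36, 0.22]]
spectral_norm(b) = 0.46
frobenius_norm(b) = 0.52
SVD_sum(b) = [[0.06, 0.06], [0.13, 0.14], [0.28, 0.3]] + [[-0.08,  0.07],[-0.13,  0.13],[0.08,  -0.08]]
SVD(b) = [[0.18,-0.43], [0.43,-0.78], [0.89,0.46]] @ diag([0.45914011736333094, 0.23956283649094376]) @ [[0.69, 0.73], [0.73, -0.69]]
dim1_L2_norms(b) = [0.13, 0.27, 0.42]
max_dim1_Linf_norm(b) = 0.36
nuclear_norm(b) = 0.70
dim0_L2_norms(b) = [0.36, 0.37]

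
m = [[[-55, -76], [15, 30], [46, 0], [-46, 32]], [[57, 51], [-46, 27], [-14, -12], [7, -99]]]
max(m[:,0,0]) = 57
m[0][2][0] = 46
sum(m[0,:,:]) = -54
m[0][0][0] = -55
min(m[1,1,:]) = -46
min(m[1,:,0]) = -46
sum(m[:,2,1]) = -12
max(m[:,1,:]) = 30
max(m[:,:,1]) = 51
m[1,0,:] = [57, 51]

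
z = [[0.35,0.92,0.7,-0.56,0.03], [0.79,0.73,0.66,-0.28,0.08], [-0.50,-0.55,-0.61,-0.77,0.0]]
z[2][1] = -0.551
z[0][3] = -0.555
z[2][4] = 0.002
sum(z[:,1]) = 1.101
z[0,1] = 0.924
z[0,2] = 0.696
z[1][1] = 0.728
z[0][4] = 0.033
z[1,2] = 0.659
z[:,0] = [0.348, 0.79, -0.498]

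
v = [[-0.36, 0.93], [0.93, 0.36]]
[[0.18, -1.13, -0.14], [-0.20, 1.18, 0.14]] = v@[[-0.25, 1.51, 0.18], [0.10, -0.63, -0.08]]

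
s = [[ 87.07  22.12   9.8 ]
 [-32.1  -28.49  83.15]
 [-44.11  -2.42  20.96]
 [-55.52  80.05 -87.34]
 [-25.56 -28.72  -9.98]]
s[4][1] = -28.72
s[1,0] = -32.1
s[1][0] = -32.1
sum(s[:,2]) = 16.589999999999993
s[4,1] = -28.72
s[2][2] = 20.96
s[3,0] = -55.52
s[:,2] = [9.8, 83.15, 20.96, -87.34, -9.98]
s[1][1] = -28.49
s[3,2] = -87.34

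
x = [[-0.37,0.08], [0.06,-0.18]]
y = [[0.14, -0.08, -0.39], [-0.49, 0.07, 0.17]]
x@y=[[-0.09, 0.04, 0.16], [0.1, -0.02, -0.05]]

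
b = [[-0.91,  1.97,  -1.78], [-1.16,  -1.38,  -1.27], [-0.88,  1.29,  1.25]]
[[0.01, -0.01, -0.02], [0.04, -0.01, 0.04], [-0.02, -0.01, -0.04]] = b@[[-0.01, 0.01, -0.0], [-0.01, 0.00, -0.02], [-0.01, 0.00, -0.01]]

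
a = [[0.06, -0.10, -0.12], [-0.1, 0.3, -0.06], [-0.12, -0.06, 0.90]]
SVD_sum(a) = [[0.02, 0.01, -0.12], [0.01, 0.01, -0.07], [-0.12, -0.07, 0.90]] + [[0.04, -0.11, -0.00], [-0.11, 0.29, 0.01], [-0.0, 0.01, 0.00]] + [[0.00, 0.00, 0.00], [0.00, 0.0, 0.0], [0.0, 0.00, 0.00]]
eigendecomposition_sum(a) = [[0.00, 0.0, 0.0],[0.00, 0.00, 0.0],[0.0, 0.00, 0.00]] + [[0.04, -0.11, -0.00], [-0.11, 0.29, 0.01], [-0.00, 0.01, 0.0]] + [[0.02, 0.01, -0.12], [0.01, 0.01, -0.07], [-0.12, -0.07, 0.9]]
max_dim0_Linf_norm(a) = 0.9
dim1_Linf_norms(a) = [0.12, 0.3, 0.9]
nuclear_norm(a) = 1.26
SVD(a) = [[-0.13, 0.35, 0.93], [-0.07, -0.94, 0.34], [0.99, -0.03, 0.15]] @ diag([0.9202242418887194, 0.33581491383340634, 0.003960844277874365]) @ [[-0.13, -0.07, 0.99], [0.35, -0.94, -0.03], [0.93, 0.34, 0.15]]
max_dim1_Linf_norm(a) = 0.9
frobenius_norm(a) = 0.98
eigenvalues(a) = [0.0, 0.34, 0.92]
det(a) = 0.00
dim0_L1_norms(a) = [0.28, 0.46, 1.08]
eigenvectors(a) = [[-0.93, -0.35, -0.13], [-0.34, 0.94, -0.07], [-0.15, 0.03, 0.99]]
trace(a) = 1.26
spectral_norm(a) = 0.92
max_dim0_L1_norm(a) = 1.08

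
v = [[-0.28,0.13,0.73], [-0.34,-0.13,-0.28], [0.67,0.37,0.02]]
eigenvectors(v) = [[(-0.77+0j),-0.45-0.20j,-0.45+0.20j], [-0.11+0.00j,0.73+0.00j,(0.73-0j)], [0.63+0.00j,-0.40-0.26j,-0.40+0.26j]]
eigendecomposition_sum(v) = [[(-0.52-0j), (-0.11-0j), (0.4-0j)], [(-0.08-0j), (-0.02-0j), (0.06-0j)], [0.43+0.00j, 0.09+0.00j, (-0.33+0j)]] + [[0.12-0.05j, (0.12-0.18j), 0.17-0.09j],[(-0.13+0.14j), -0.06+0.31j, -0.17+0.22j],[0.12-0.03j, (0.14-0.15j), (0.17-0.06j)]] + [[0.12+0.05j,  0.12+0.18j,  (0.17+0.09j)], [-0.13-0.14j,  -0.06-0.31j,  (-0.17-0.22j)], [0.12+0.03j,  (0.14+0.15j),  (0.17+0.06j)]]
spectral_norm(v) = 0.87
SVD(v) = [[-0.47, 0.84, 0.27], [-0.31, -0.44, 0.84], [0.83, 0.31, 0.47]] @ diag([0.874036520322357, 0.8052508777462465, 0.11371536849382081]) @ [[0.91,0.33,-0.27], [0.15,0.35,0.92], [-0.40,0.88,-0.27]]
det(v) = -0.08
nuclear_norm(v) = 1.79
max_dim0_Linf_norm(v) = 0.73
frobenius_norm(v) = 1.19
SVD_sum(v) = [[-0.37, -0.13, 0.11], [-0.25, -0.09, 0.07], [0.65, 0.24, -0.2]] + [[0.10, 0.24, 0.63], [-0.05, -0.12, -0.33], [0.04, 0.09, 0.23]] + [[-0.01, 0.03, -0.01],  [-0.04, 0.08, -0.03],  [-0.02, 0.05, -0.01]]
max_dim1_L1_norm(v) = 1.14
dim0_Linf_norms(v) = [0.67, 0.37, 0.73]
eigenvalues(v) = [(-0.86+0j), (0.24+0.19j), (0.24-0.19j)]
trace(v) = -0.39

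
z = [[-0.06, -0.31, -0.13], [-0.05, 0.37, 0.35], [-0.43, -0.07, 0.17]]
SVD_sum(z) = [[0.05, -0.22, -0.20], [-0.09, 0.38, 0.33], [-0.02, 0.1, 0.09]] + [[-0.13, -0.06, 0.03], [0.03, 0.01, -0.01], [-0.4, -0.18, 0.09]] + [[0.02, -0.03, 0.04], [0.01, -0.02, 0.02], [-0.01, 0.01, -0.01]]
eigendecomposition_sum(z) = [[(0.14+0j), -0.16+0.00j, -0.19-0.00j],[-0.24-0.00j, (0.27+0j), (0.32+0j)],[-0.11-0.00j, (0.13+0j), 0.15+0.00j]] + [[(-0.1+0.04j), -0.07+0.01j, 0.03+0.04j], [0.10+0.06j, (0.05+0.06j), (0.02-0.05j)], [(-0.16-0.02j), -0.10-0.04j, (0.01+0.07j)]] + [[-0.10-0.04j,-0.07-0.01j,0.03-0.04j], [0.10-0.06j,(0.05-0.06j),(0.02+0.05j)], [(-0.16+0.02j),-0.10+0.04j,0.01-0.07j]]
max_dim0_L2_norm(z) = 0.49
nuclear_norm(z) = 1.14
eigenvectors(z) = [[(0.47+0j), 0.42-0.25j, 0.42+0.25j],[(-0.8+0j), -0.46-0.22j, -0.46+0.22j],[(-0.37+0j), (0.71+0j), (0.71-0j)]]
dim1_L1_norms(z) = [0.5, 0.77, 0.67]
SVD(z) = [[0.5, 0.32, -0.81],[-0.84, -0.06, -0.54],[-0.22, 0.95, 0.23]] @ diag([0.6081760310528551, 0.4728209748789841, 0.061337109218511175]) @ [[0.18, -0.74, -0.65],  [-0.89, -0.40, 0.21],  [-0.41, 0.55, -0.73]]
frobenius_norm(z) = 0.77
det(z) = 0.02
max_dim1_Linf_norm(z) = 0.43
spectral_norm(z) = 0.61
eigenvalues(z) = [(0.56+0j), (-0.04+0.17j), (-0.04-0.17j)]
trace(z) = 0.48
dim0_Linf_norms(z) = [0.43, 0.37, 0.35]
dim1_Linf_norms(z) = [0.31, 0.37, 0.43]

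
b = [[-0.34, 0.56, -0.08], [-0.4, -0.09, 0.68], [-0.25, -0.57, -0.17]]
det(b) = -0.29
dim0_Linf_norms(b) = [0.4, 0.57, 0.68]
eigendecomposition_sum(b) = [[(-0.29+0j), 0.07-0.00j, (-0.24-0j)], [0.03-0.00j, (-0.01+0j), 0.03+0.00j], [-0.19+0.00j, 0.04-0.00j, (-0.16-0j)]] + [[-0.02+0.14j, (0.25+0.08j), 0.08-0.20j], [(-0.22+0.01j), (-0.04+0.39j), 0.33+0.05j], [-0.03-0.17j, -0.31+0.01j, -0.01+0.26j]] + [[(-0.02-0.14j), (0.25-0.08j), (0.08+0.2j)], [-0.22-0.01j, -0.04-0.39j, 0.33-0.05j], [(-0.03+0.17j), -0.31-0.01j, (-0.01-0.26j)]]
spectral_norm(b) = 0.80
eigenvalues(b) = [(-0.46+0j), (-0.07+0.79j), (-0.07-0.79j)]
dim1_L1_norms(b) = [0.98, 1.17, 0.99]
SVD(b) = [[-0.7, 0.21, -0.69], [0.18, 0.98, 0.11], [0.69, -0.05, -0.72]] @ diag([0.8044619362063259, 0.7970647301381775, 0.44713399464246034]) @ [[-0.01, -1.00, 0.08], [-0.56, 0.07, 0.82], [0.83, 0.03, 0.56]]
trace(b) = -0.60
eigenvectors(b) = [[-0.83+0.00j, (0.1-0.45j), (0.1+0.45j)], [0.09+0.00j, (0.7+0j), (0.7-0j)], [-0.54+0.00j, 0.08+0.54j, (0.08-0.54j)]]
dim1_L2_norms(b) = [0.66, 0.79, 0.65]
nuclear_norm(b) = 2.05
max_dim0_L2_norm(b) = 0.8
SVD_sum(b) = [[0.01,  0.56,  -0.04], [-0.00,  -0.15,  0.01], [-0.01,  -0.56,  0.04]] + [[-0.09, 0.01, 0.14], [-0.44, 0.05, 0.64], [0.02, -0.00, -0.03]] + [[-0.25, -0.01, -0.17], [0.04, 0.00, 0.03], [-0.27, -0.01, -0.18]]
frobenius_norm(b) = 1.22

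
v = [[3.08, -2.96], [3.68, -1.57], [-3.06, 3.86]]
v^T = [[3.08, 3.68, -3.06], [-2.96, -1.57, 3.86]]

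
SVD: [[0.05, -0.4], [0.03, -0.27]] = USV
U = [[-0.83, -0.56], [-0.56, 0.83]]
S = [0.49, 0.0]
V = [[-0.12, 0.99],[-0.99, -0.12]]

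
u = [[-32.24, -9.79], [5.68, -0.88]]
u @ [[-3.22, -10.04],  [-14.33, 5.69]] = [[244.1, 267.98],[-5.68, -62.03]]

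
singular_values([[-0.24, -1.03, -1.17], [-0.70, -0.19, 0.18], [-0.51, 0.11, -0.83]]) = [1.73, 0.78, 0.64]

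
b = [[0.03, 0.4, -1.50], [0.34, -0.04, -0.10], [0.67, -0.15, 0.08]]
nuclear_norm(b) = 2.33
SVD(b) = [[1.00,0.04,0.08], [0.05,0.45,-0.89], [-0.08,0.89,0.45]] @ diag([1.5591438704950777, 0.7648318655058488, 0.0016151174793968732]) @ [[-0.0, 0.26, -0.97], [0.98, -0.18, -0.05], [0.18, 0.95, 0.26]]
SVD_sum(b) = [[-0.00, 0.41, -1.5],[-0.00, 0.02, -0.08],[0.00, -0.03, 0.11]] + [[0.03,-0.01,-0.00], [0.34,-0.06,-0.02], [0.67,-0.12,-0.03]] + [[0.0, 0.0, 0.0], [-0.0, -0.0, -0.00], [0.00, 0.00, 0.00]]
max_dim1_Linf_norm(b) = 1.5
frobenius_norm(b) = 1.74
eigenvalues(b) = [(0.04+0.92j), (0.04-0.92j), (-0+0j)]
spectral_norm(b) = 1.56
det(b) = -0.00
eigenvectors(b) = [[(0.78+0j),(0.78-0j),(-0.18+0j)], [(0.08-0.28j),(0.08+0.28j),-0.95+0.00j], [(0.02-0.55j),0.02+0.55j,-0.26+0.00j]]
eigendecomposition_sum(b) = [[0.01+0.47j, 0.20-0.11j, -0.75+0.08j], [(0.17+0.04j), -0.02-0.08j, -0.05+0.28j], [0.33+0.00j, -0.07-0.14j, 0.04+0.53j]] + [[0.01-0.47j, (0.2+0.11j), -0.75-0.08j], [0.17-0.04j, -0.02+0.08j, -0.05-0.28j], [(0.33-0j), -0.07+0.14j, (0.04-0.53j)]] + [[0.00+0.00j, -0.00-0.00j, 0.00+0.00j], [0.00+0.00j, -0.00-0.00j, 0.00+0.00j], [0j, (-0-0j), 0j]]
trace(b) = 0.07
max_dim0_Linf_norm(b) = 1.5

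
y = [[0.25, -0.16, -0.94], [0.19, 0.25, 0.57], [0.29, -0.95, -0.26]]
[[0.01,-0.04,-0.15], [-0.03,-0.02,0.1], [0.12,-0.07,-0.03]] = y @ [[0.00, -0.15, 0.02], [-0.13, 0.03, -0.01], [0.01, 0.00, 0.17]]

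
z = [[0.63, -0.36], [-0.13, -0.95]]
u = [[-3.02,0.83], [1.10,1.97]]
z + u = [[-2.39,0.47], [0.97,1.02]]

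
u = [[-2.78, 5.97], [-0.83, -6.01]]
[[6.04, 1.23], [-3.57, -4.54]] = u @ [[-0.69, 0.91], [0.69, 0.63]]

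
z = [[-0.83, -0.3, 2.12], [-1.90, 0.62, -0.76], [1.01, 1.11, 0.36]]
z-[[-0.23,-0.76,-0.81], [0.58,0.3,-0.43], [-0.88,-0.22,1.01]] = [[-0.60, 0.46, 2.93],[-2.48, 0.32, -0.33],[1.89, 1.33, -0.65]]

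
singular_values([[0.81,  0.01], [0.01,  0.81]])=[0.82, 0.8]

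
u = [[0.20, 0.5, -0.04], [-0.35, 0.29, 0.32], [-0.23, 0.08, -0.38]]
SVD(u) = [[0.65, -0.71, -0.28], [0.76, 0.58, 0.30], [-0.05, -0.4, 0.91]] @ diag([0.6028770152802804, 0.49569645356548414, 0.44172879730592846]) @ [[-0.21, 0.9, 0.39], [-0.51, -0.44, 0.74], [-0.84, 0.05, -0.55]]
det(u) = -0.13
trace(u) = 0.11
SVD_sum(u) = [[-0.08, 0.35, 0.15], [-0.09, 0.41, 0.18], [0.01, -0.03, -0.01]] + [[0.18, 0.15, -0.26], [-0.15, -0.13, 0.21], [0.10, 0.09, -0.15]] + [[0.10, -0.01, 0.07], [-0.11, 0.01, -0.07], [-0.34, 0.02, -0.22]]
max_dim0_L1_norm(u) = 0.87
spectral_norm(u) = 0.60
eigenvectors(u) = [[(0.72+0j), 0.72-0.00j, (0.26+0j)], [(0.12+0.65j), (0.12-0.65j), (-0.27+0j)], [(-0.13+0.16j), (-0.13-0.16j), 0.93+0.00j]]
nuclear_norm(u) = 1.54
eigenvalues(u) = [(0.29+0.45j), (0.29-0.45j), (-0.47+0j)]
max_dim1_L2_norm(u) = 0.56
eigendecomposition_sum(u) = [[(0.11+0.23j), (0.24-0.13j), 0.04-0.10j], [(-0.19+0.14j), 0.16+0.19j, 0.10+0.02j], [-0.07-0.01j, -0.01+0.08j, (0.02+0.03j)]] + [[(0.11-0.23j), 0.24+0.13j, 0.04+0.10j], [(-0.19-0.14j), (0.16-0.19j), 0.10-0.02j], [(-0.07+0.01j), -0.01-0.08j, (0.02-0.03j)]] + [[(-0.02-0j), (0.03-0j), (-0.12+0j)], [0.03+0.00j, (-0.03+0j), (0.12-0j)], [(-0.09-0j), (0.1-0j), (-0.41+0j)]]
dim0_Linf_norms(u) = [0.35, 0.5, 0.38]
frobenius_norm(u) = 0.90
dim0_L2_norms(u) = [0.46, 0.58, 0.5]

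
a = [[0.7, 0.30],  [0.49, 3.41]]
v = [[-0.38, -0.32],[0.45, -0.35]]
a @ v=[[-0.13, -0.33], [1.35, -1.35]]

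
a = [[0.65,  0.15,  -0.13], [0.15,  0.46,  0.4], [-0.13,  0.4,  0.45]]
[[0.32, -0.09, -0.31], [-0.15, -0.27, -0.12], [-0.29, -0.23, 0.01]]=a @ [[0.59, -0.22, -0.31], [-0.47, -0.08, -0.43], [-0.06, -0.5, 0.31]]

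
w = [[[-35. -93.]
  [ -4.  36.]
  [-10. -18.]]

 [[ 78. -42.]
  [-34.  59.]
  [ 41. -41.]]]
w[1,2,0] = 41.0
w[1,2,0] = 41.0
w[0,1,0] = -4.0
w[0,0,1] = -93.0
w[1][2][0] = 41.0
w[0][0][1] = -93.0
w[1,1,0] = -34.0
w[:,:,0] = [[-35.0, -4.0, -10.0], [78.0, -34.0, 41.0]]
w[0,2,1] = -18.0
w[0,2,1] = -18.0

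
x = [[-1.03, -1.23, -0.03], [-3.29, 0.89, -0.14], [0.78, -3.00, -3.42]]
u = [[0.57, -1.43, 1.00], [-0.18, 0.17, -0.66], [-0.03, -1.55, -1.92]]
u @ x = [[4.9, -4.97, -3.24], [-0.89, 2.35, 2.24], [3.63, 4.42, 6.78]]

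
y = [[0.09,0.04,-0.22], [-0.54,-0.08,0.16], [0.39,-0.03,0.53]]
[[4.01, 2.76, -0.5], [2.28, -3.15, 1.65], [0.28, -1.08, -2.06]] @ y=[[-1.32, -0.05, -0.71], [2.55, 0.29, -0.13], [-0.2, 0.16, -1.33]]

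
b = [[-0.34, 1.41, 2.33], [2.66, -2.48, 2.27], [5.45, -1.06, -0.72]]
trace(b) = -3.54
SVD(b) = [[-0.11,-0.65,0.75], [0.54,-0.67,-0.51], [0.83,0.35,0.43]] @ diag([6.484890922564978, 3.33688763679641, 2.016772327713179]) @ [[0.93, -0.37, 0.06], [0.11, 0.11, -0.99], [0.36, 0.92, 0.14]]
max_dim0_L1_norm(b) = 8.45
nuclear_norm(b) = 11.84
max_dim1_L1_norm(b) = 7.41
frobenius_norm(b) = 7.57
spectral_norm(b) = 6.48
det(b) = 43.64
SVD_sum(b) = [[-0.65, 0.26, -0.04], [3.26, -1.29, 0.21], [5.02, -1.98, 0.32]] + [[-0.23, -0.24, 2.16],[-0.24, -0.25, 2.21],[0.12, 0.13, -1.16]] + [[0.54, 1.39, 0.21], [-0.36, -0.95, -0.14], [0.31, 0.79, 0.12]]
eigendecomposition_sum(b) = [[(1.91+0j), (0.24-0j), 1.20+0.00j], [(1.66+0j), 0.21-0.00j, (1.05+0j)], [(2.08+0j), (0.26-0j), 1.31+0.00j]] + [[(-1.12-1.43j),  (0.59+2.08j),  (0.56-0.35j)], [(0.5-1.74j),  (-1.34+1.69j),  (0.61+0.25j)], [(1.68+2.62j),  (-0.66-3.64j),  -1.02+0.50j]] + [[(-1.12+1.43j), 0.59-2.08j, (0.56+0.35j)], [(0.5+1.74j), (-1.34-1.69j), 0.61-0.25j], [(1.68-2.62j), (-0.66+3.64j), -1.02-0.50j]]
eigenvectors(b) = [[(-0.58+0j), (0.45-0.04j), 0.45+0.04j],[(-0.51+0j), 0.30+0.34j, (0.3-0.34j)],[-0.64+0.00j, (-0.77+0j), -0.77-0.00j]]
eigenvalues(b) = [(3.43+0j), (-3.48+0.77j), (-3.48-0.77j)]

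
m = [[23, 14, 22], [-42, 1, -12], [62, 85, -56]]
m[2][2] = -56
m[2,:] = [62, 85, -56]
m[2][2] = -56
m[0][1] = 14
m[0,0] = 23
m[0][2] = 22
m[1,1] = 1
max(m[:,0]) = 62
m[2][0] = 62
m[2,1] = 85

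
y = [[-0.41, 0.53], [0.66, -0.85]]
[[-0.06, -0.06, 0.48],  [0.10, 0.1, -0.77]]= y@[[0.13, 0.35, -0.48], [-0.02, 0.15, 0.53]]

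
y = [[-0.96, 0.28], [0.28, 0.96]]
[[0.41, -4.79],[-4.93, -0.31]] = y @ [[-1.77, 4.51], [-4.62, -1.64]]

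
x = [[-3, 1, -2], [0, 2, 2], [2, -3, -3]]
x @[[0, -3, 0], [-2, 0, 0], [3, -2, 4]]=[[-8, 13, -8], [2, -4, 8], [-3, 0, -12]]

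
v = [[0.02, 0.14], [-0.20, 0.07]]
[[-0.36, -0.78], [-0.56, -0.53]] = v@[[1.84, 0.66], [-2.81, -5.68]]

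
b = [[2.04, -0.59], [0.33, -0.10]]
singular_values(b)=[2.15, 0.0]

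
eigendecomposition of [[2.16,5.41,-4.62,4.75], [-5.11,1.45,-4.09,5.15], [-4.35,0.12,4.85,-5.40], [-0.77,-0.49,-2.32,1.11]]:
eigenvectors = [[0.63+0.00j, 0.03-0.60j, (0.03+0.6j), (0.1+0j)], [0.08+0.00j, (0.73+0j), (0.73-0j), (-0.09+0j)], [(-0.76+0j), 0.25-0.07j, 0.25+0.07j, (0.7+0j)], [(0.15+0j), 0.12+0.16j, (0.12-0.16j), (0.7+0j)]]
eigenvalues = [(9.5+0j), (0.66+5.68j), (0.66-5.68j), (-1.25+0j)]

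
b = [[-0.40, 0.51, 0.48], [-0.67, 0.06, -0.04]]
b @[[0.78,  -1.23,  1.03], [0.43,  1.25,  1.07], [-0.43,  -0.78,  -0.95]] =[[-0.3, 0.76, -0.32], [-0.48, 0.93, -0.59]]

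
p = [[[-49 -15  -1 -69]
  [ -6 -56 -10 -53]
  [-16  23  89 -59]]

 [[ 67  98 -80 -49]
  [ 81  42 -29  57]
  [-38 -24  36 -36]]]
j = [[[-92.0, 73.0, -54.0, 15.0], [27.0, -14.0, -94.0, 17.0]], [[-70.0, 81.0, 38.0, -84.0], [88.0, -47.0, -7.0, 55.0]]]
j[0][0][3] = 15.0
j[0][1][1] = -14.0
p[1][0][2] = -80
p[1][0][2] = -80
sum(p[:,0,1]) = 83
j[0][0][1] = 73.0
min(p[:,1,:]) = -56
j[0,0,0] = -92.0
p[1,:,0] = [67, 81, -38]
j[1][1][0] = 88.0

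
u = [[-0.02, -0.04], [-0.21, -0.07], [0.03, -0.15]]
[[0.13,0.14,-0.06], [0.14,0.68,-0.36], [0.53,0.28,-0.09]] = u @ [[0.49, -2.47, 1.43], [-3.42, -2.33, 0.89]]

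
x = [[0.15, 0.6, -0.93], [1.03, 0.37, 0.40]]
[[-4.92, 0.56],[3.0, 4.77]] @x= [[-0.16,-2.74,4.8], [5.36,3.56,-0.88]]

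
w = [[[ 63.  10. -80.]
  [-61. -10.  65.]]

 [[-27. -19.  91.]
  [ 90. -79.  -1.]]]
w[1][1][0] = 90.0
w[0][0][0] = 63.0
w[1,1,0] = 90.0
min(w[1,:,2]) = -1.0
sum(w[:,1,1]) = -89.0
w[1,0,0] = -27.0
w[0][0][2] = -80.0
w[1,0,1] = -19.0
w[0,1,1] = -10.0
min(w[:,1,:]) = -79.0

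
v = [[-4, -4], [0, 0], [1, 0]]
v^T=[[-4, 0, 1], [-4, 0, 0]]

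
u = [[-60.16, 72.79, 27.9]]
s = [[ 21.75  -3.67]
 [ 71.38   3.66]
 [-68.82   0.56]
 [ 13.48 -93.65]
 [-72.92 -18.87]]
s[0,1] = -3.67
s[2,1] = 0.56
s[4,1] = -18.87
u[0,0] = -60.16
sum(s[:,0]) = -35.129999999999995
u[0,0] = -60.16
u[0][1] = 72.79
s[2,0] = -68.82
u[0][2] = 27.9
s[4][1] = -18.87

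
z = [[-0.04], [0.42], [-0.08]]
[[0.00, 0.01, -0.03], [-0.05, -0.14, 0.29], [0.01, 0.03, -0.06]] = z @ [[-0.12, -0.33, 0.70]]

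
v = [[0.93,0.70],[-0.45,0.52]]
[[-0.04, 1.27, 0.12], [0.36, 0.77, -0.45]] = v@[[-0.34, 0.15, 0.47], [0.4, 1.61, -0.46]]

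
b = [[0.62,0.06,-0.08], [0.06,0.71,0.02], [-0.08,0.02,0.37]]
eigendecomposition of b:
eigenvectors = [[0.3, -0.83, 0.47], [-0.1, 0.46, 0.88], [0.95, 0.31, -0.05]]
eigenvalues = [0.34, 0.62, 0.74]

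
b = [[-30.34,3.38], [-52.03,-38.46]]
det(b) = 1342.738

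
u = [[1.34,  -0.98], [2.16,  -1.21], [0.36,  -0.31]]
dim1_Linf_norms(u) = [1.34, 2.16, 0.36]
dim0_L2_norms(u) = [2.57, 1.59]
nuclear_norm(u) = 3.20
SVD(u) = [[-0.55, 0.72], [-0.82, -0.56], [-0.16, 0.41]] @ diag([3.0129556116986143, 0.18302590508949004]) @ [[-0.85, 0.52], [-0.52, -0.85]]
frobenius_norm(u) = 3.02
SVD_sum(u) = [[1.41,-0.87], [2.11,-1.3], [0.4,-0.25]] + [[-0.07, -0.11],[0.05, 0.09],[-0.04, -0.06]]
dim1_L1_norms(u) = [2.32, 3.37, 0.67]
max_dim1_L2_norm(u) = 2.48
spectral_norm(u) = 3.01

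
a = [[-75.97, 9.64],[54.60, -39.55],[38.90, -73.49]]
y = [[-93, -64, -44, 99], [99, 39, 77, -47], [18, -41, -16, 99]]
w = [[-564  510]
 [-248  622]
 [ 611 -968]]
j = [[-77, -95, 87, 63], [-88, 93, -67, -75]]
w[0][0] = -564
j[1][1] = 93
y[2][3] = 99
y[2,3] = 99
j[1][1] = 93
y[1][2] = 77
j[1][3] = -75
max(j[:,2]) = 87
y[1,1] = 39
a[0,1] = 9.64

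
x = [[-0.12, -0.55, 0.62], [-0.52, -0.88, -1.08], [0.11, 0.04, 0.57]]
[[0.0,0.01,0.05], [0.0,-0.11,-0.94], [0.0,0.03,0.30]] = x @ [[-0.00, -0.02, -0.22], [0.00, 0.06, 0.55], [0.00, 0.06, 0.53]]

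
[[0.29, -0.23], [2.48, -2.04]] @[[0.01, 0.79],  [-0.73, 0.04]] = [[0.17, 0.22],[1.51, 1.88]]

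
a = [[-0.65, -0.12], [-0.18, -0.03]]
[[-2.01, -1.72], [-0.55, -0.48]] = a@[[2.86, 2.82],  [1.28, -0.95]]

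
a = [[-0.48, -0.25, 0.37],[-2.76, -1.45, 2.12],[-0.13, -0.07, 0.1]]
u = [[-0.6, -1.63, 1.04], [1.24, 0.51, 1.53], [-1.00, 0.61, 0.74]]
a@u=[[-0.39, 0.88, -0.61],  [-2.26, 5.05, -3.52],  [-0.11, 0.24, -0.17]]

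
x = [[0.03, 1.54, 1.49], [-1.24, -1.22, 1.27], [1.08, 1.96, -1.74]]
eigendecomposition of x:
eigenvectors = [[0.10+0.00j, (0.84+0j), (0.84-0j)], [0.57+0.00j, -0.24+0.33j, (-0.24-0.33j)], [(-0.81+0j), (0.32+0.18j), 0.32-0.18j]]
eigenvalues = [(-3.25+0j), (0.16+0.93j), (0.16-0.93j)]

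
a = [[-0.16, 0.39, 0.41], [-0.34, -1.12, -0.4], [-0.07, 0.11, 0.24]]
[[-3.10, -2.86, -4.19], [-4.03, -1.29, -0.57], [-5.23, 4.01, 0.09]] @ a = [[1.76, 1.53, -1.13], [1.12, -0.19, -1.27], [-0.53, -6.52, -3.73]]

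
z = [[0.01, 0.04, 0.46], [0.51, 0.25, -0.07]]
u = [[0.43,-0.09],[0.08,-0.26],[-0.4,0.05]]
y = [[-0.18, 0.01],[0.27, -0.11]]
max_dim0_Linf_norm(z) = 0.51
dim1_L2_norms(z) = [0.46, 0.57]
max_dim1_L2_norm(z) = 0.57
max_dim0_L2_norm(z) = 0.51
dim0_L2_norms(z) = [0.51, 0.25, 0.47]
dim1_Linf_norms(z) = [0.46, 0.51]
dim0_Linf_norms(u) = [0.43, 0.26]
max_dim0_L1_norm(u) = 0.91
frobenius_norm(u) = 0.66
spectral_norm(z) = 0.57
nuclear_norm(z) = 1.03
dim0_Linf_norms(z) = [0.51, 0.25, 0.46]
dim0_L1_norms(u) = [0.91, 0.4]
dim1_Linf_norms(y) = [0.18, 0.27]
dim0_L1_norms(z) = [0.52, 0.29, 0.53]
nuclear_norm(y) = 0.39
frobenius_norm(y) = 0.34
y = z @ u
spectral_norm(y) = 0.34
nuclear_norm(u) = 0.85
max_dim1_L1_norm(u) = 0.52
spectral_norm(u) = 0.61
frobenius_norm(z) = 0.74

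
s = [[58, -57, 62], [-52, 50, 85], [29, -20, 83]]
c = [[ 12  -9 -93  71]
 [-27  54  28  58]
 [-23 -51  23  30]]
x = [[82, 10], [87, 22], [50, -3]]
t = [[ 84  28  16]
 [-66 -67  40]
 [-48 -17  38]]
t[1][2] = 40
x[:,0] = [82, 87, 50]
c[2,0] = -23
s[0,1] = -57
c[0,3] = 71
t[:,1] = [28, -67, -17]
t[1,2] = 40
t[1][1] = -67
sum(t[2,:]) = -27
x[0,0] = 82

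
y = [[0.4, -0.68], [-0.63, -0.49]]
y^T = [[0.40, -0.63],[-0.68, -0.49]]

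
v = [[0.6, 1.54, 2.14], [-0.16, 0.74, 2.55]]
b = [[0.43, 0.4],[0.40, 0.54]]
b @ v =[[0.19, 0.96, 1.94], [0.15, 1.02, 2.23]]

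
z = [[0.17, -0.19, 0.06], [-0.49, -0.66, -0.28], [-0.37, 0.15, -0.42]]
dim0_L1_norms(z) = [1.03, 1.0, 0.76]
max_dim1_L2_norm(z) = 0.87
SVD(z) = [[-0.03, -0.43, 0.9], [0.93, -0.35, -0.14], [0.38, 0.83, 0.41]] @ diag([0.9136741397845568, 0.5587975233846658, 0.10698081205577892]) @ [[-0.65, -0.6, -0.46],  [-0.37, 0.78, -0.49],  [0.66, -0.15, -0.74]]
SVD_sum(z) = [[0.02, 0.01, 0.01], [-0.55, -0.51, -0.39], [-0.23, -0.21, -0.16]] + [[0.09, -0.19, 0.12], [0.07, -0.15, 0.1], [-0.17, 0.36, -0.23]] + [[0.06, -0.01, -0.07], [-0.01, 0.00, 0.01], [0.03, -0.01, -0.03]]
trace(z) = -0.91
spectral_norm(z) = 0.91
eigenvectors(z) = [[0.79, -0.22, -0.24], [-0.28, -0.95, -0.45], [-0.54, 0.21, 0.86]]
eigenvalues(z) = [0.19, -0.71, -0.39]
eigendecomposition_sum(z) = [[0.21, -0.04, 0.04], [-0.07, 0.01, -0.01], [-0.14, 0.03, -0.03]] + [[-0.14,-0.16,-0.12], [-0.61,-0.69,-0.54], [0.14,0.15,0.12]] + [[0.1, 0.01, 0.15], [0.19, 0.02, 0.27], [-0.36, -0.03, -0.51]]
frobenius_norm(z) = 1.08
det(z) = 0.05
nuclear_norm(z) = 1.58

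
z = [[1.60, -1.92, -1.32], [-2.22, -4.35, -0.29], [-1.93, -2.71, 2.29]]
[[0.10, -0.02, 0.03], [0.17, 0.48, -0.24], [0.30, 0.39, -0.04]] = z @ [[0.05, -0.08, 0.08], [-0.07, -0.07, 0.01], [0.09, 0.02, 0.06]]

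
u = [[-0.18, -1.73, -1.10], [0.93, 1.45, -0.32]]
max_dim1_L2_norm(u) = 2.06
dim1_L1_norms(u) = [3.01, 2.7]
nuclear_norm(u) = 3.58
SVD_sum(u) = [[-0.56, -1.78, -0.53], [0.44, 1.39, 0.41]] + [[0.38, 0.05, -0.57], [0.49, 0.06, -0.73]]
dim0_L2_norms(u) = [0.95, 2.26, 1.15]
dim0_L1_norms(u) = [1.11, 3.18, 1.42]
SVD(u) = [[-0.79, 0.62], [0.62, 0.79]] @ diag([2.459349997543416, 1.121025240386316]) @ [[0.29, 0.92, 0.27], [0.56, 0.07, -0.83]]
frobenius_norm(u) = 2.70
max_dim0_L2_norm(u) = 2.26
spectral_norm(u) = 2.46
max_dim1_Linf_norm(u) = 1.73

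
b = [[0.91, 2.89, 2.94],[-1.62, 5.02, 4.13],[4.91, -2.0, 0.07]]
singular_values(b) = [8.16, 4.92, 0.1]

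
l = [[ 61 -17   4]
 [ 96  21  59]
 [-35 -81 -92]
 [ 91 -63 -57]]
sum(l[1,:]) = 176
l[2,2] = -92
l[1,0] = 96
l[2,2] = -92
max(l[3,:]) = 91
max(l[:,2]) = 59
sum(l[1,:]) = 176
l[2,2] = -92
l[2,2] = -92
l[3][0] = 91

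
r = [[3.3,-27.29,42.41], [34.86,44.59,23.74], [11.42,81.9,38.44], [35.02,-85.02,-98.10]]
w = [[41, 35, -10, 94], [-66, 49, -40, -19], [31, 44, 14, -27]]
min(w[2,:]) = -27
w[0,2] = -10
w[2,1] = 44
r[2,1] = 81.9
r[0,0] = 3.3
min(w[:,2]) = -40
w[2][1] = 44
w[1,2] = -40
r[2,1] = 81.9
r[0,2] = 42.41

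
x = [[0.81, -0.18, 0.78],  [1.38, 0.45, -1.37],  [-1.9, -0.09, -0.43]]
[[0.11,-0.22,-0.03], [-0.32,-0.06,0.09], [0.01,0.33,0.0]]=x@[[-0.04, -0.17, 0.01], [-0.06, 0.20, 0.02], [0.17, -0.06, -0.05]]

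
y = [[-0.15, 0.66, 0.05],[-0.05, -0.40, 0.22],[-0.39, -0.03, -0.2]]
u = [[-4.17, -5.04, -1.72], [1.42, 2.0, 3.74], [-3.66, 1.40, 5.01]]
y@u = [[1.38,  2.15,  2.98], [-1.16,  -0.24,  -0.31], [2.32,  1.63,  -0.44]]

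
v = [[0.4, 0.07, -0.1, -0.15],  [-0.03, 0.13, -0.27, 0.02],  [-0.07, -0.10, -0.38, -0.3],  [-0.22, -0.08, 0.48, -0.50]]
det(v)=0.024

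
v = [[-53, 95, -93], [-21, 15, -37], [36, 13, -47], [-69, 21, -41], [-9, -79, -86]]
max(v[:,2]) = -37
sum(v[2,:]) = 2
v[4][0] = -9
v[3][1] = 21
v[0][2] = -93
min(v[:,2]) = -93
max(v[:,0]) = 36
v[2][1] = 13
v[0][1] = 95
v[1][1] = 15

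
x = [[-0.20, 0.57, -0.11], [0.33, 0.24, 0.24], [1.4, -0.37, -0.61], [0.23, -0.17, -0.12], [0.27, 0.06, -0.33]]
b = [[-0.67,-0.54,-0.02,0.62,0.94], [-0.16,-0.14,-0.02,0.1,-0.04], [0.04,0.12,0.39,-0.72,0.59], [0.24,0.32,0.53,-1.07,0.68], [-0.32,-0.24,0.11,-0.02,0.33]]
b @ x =[[0.32,  -0.55,  -0.43],[-0.03,  -0.14,  -0.00],[0.57,  0.07,  -0.32],[0.74,  0.24,  -0.37],[0.22,  -0.26,  -0.20]]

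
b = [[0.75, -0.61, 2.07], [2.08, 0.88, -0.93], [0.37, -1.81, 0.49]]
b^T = [[0.75, 2.08, 0.37], [-0.61, 0.88, -1.81], [2.07, -0.93, 0.49]]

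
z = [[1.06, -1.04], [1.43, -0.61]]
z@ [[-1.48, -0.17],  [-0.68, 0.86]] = [[-0.86, -1.07], [-1.7, -0.77]]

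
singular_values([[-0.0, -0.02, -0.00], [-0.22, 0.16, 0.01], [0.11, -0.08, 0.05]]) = [0.3, 0.05, 0.02]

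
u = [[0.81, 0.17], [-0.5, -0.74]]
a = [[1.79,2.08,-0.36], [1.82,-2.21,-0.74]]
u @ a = [[1.76, 1.31, -0.42], [-2.24, 0.60, 0.73]]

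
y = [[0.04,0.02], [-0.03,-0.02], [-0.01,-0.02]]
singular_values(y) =[0.06, 0.01]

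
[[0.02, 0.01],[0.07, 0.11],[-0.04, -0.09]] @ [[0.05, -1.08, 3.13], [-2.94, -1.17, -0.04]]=[[-0.03, -0.03, 0.06], [-0.32, -0.2, 0.21], [0.26, 0.15, -0.12]]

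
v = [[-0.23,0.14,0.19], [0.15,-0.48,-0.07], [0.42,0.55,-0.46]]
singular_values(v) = [0.87, 0.55, 0.0]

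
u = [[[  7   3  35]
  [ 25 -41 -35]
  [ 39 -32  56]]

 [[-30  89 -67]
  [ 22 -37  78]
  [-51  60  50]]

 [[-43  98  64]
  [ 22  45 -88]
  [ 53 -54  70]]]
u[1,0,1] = 89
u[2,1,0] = 22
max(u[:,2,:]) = 70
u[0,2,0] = 39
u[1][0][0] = -30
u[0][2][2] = 56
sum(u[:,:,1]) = 131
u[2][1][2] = -88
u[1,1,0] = 22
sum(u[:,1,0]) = 69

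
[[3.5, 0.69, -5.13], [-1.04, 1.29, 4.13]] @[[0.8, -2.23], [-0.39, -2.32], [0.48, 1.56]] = [[0.07, -17.41], [0.65, 5.77]]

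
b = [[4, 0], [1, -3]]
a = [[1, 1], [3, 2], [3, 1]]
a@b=[[5, -3], [14, -6], [13, -3]]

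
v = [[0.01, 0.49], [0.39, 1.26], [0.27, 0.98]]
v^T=[[0.01,0.39,0.27], [0.49,1.26,0.98]]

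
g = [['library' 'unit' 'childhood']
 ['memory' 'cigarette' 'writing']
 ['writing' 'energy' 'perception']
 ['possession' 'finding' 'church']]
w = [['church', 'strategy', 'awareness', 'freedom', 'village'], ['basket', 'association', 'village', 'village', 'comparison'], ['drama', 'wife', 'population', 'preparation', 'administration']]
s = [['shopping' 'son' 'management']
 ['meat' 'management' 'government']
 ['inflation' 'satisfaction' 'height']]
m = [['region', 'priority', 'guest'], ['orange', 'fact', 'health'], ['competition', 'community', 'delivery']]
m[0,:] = ['region', 'priority', 'guest']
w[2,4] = 'administration'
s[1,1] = 'management'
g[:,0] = ['library', 'memory', 'writing', 'possession']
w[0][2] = 'awareness'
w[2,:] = ['drama', 'wife', 'population', 'preparation', 'administration']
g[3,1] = 'finding'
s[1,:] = ['meat', 'management', 'government']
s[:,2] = ['management', 'government', 'height']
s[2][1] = 'satisfaction'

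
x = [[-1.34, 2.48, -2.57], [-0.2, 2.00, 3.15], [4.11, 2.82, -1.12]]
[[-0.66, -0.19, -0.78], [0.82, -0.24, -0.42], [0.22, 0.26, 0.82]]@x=[[-2.28,-4.22,1.97], [-2.78,0.37,-2.39], [3.02,3.38,-0.66]]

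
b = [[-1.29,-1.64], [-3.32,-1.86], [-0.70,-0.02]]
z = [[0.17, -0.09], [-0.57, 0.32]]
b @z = [[0.72, -0.41], [0.5, -0.3], [-0.11, 0.06]]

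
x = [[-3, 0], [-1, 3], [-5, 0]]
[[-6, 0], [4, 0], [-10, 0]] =x @ [[2, 0], [2, 0]]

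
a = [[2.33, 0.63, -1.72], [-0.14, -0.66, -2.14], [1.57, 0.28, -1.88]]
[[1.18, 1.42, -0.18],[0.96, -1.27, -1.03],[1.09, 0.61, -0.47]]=a @ [[0.49,0.73,0.36], [-0.68,0.57,-0.2], [-0.27,0.37,0.52]]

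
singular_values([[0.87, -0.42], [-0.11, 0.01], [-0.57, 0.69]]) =[1.29, 0.29]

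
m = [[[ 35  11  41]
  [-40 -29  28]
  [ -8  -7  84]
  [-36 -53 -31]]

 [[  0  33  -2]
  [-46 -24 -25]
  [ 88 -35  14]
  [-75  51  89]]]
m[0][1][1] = -29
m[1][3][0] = -75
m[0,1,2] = 28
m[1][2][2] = 14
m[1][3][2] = 89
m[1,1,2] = -25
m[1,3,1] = 51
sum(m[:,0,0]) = 35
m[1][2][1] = -35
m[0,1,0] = -40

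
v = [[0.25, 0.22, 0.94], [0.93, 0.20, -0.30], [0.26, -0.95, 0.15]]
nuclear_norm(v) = 2.99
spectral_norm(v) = 1.00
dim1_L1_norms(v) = [1.41, 1.43, 1.36]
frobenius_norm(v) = 1.73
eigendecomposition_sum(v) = [[(-0.31+0j), (0.32-0j), (0.33+0j)], [(0.32-0j), -0.33+0.00j, -0.35-0.00j], [0.33-0.00j, -0.35+0.00j, (-0.36-0j)]] + [[0.28+0.20j,-0.05+0.33j,(0.3-0.13j)], [(0.3-0.15j),(0.27+0.2j),(0.02-0.32j)], [-0.04+0.33j,(-0.3+0.12j),0.26+0.19j]] + [[(0.28-0.2j), -0.05-0.33j, (0.3+0.13j)], [0.30+0.15j, 0.27-0.20j, (0.02+0.32j)], [-0.04-0.33j, -0.30-0.12j, 0.26-0.19j]]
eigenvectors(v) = [[(0.55+0j), 0.59+0.00j, 0.59-0.00j], [-0.58+0.00j, (0.27-0.51j), 0.27+0.51j], [-0.60+0.00j, (0.28+0.49j), 0.28-0.49j]]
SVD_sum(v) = [[-0.33,0.25,0.33], [0.42,-0.32,-0.42], [0.33,-0.25,-0.32]] + [[0.46,-0.22,0.63],[0.13,-0.06,0.18],[0.29,-0.14,0.41]] + [[0.12, 0.19, -0.02], [0.38, 0.58, -0.07], [-0.36, -0.56, 0.06]]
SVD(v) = [[0.53, -0.82, 0.23], [-0.67, -0.24, 0.7], [-0.52, -0.53, -0.67]] @ diag([1.0022285004627165, 0.9954822781146713, 0.9932537776519548]) @ [[-0.63,  0.47,  0.62], [-0.56,  0.27,  -0.78], [0.54,  0.84,  -0.1]]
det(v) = -0.99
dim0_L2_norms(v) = [1.0, 1.0, 1.0]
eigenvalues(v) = [(-1+0j), (0.8+0.59j), (0.8-0.59j)]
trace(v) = 0.60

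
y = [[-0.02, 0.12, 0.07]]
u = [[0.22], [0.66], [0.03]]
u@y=[[-0.00, 0.03, 0.02], [-0.01, 0.08, 0.05], [-0.0, 0.00, 0.0]]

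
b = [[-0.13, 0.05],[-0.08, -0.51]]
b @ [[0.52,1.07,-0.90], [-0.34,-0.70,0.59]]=[[-0.08, -0.17, 0.15], [0.13, 0.27, -0.23]]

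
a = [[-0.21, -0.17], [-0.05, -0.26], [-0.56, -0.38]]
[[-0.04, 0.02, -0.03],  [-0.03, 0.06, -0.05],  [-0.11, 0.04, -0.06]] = a @ [[0.14,0.08,-0.03], [0.09,-0.23,0.20]]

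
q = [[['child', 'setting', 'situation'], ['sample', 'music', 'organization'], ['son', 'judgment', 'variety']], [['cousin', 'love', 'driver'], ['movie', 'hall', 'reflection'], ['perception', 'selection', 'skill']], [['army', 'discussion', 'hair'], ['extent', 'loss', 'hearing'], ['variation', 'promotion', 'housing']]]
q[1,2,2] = 'skill'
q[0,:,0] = ['child', 'sample', 'son']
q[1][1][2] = 'reflection'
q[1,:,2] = ['driver', 'reflection', 'skill']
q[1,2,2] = 'skill'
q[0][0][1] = 'setting'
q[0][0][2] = 'situation'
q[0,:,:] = [['child', 'setting', 'situation'], ['sample', 'music', 'organization'], ['son', 'judgment', 'variety']]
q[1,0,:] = ['cousin', 'love', 'driver']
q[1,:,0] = ['cousin', 'movie', 'perception']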